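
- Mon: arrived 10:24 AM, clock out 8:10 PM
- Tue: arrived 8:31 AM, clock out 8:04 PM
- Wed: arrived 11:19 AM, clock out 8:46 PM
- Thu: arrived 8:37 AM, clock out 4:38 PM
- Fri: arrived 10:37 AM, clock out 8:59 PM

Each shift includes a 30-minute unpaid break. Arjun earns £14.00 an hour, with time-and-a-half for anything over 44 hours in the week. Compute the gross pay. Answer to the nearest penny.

Mon: 10:24 AM–8:10 PM = 9 h 46 min; less 30 min break → 9 h 16 min
Tue: 8:31 AM–8:04 PM = 11 h 33 min; less 30 min break → 11 h 3 min
Wed: 11:19 AM–8:46 PM = 9 h 27 min; less 30 min break → 8 h 57 min
Thu: 8:37 AM–4:38 PM = 8 h 1 min; less 30 min break → 7 h 31 min
Fri: 10:37 AM–8:59 PM = 10 h 22 min; less 30 min break → 9 h 52 min
Total worked: 46 h 39 min = 2799 min.
Regular 44 h 0 min = 2640 min at £14.00/h; overtime 2 h 39 min = 159 min at £21.00/h.
Pay = (2640 × £14.00 + 159 × £21.00) ÷ 60 = £671.65.

£671.65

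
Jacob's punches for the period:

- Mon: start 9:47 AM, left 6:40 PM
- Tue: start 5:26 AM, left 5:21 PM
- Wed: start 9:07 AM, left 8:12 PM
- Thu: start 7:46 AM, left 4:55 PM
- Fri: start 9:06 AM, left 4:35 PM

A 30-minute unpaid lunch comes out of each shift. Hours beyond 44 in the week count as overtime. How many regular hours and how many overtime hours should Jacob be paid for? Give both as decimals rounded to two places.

Mon: 9:47 AM–6:40 PM = 8 h 53 min; less 30 min break → 8 h 23 min
Tue: 5:26 AM–5:21 PM = 11 h 55 min; less 30 min break → 11 h 25 min
Wed: 9:07 AM–8:12 PM = 11 h 5 min; less 30 min break → 10 h 35 min
Thu: 7:46 AM–4:55 PM = 9 h 9 min; less 30 min break → 8 h 39 min
Fri: 9:06 AM–4:35 PM = 7 h 29 min; less 30 min break → 6 h 59 min
Total worked: 46 h 1 min = 46.02 h.
Threshold 44 h → overtime 2 h 1 min, regular 44 h 0 min.

Regular 44.00 hours, overtime 2.02 hours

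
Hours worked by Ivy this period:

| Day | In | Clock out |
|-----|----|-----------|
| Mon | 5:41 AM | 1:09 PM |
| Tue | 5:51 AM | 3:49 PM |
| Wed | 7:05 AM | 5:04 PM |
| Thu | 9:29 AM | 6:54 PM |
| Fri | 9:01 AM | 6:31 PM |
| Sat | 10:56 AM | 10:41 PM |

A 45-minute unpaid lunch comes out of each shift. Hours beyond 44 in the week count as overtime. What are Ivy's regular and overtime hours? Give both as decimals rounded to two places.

Mon: 5:41 AM–1:09 PM = 7 h 28 min; less 45 min break → 6 h 43 min
Tue: 5:51 AM–3:49 PM = 9 h 58 min; less 45 min break → 9 h 13 min
Wed: 7:05 AM–5:04 PM = 9 h 59 min; less 45 min break → 9 h 14 min
Thu: 9:29 AM–6:54 PM = 9 h 25 min; less 45 min break → 8 h 40 min
Fri: 9:01 AM–6:31 PM = 9 h 30 min; less 45 min break → 8 h 45 min
Sat: 10:56 AM–10:41 PM = 11 h 45 min; less 45 min break → 11 h 0 min
Total worked: 53 h 35 min = 53.58 h.
Threshold 44 h → overtime 9 h 35 min, regular 44 h 0 min.

Regular 44.00 hours, overtime 9.58 hours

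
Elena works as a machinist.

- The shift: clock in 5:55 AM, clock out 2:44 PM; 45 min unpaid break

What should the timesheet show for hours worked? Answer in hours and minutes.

8 h 4 min

The shift: 5:55 AM–2:44 PM = 8 h 49 min; less 45 min break → 8 h 4 min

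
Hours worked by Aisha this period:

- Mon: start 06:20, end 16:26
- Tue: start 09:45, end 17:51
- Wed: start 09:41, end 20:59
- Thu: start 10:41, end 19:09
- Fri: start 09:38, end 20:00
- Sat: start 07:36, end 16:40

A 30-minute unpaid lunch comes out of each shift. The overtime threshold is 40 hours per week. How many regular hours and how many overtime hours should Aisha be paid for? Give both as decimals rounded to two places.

Mon: 06:20–16:26 = 10 h 6 min; less 30 min break → 9 h 36 min
Tue: 09:45–17:51 = 8 h 6 min; less 30 min break → 7 h 36 min
Wed: 09:41–20:59 = 11 h 18 min; less 30 min break → 10 h 48 min
Thu: 10:41–19:09 = 8 h 28 min; less 30 min break → 7 h 58 min
Fri: 09:38–20:00 = 10 h 22 min; less 30 min break → 9 h 52 min
Sat: 07:36–16:40 = 9 h 4 min; less 30 min break → 8 h 34 min
Total worked: 54 h 24 min = 54.40 h.
Threshold 40 h → overtime 14 h 24 min, regular 40 h 0 min.

Regular 40.00 hours, overtime 14.40 hours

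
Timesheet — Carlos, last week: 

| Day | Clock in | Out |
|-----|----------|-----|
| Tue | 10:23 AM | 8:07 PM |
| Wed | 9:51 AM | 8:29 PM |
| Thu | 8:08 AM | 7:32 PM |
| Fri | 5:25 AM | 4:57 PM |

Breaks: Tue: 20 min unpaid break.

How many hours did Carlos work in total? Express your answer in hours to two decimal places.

Tue: 10:23 AM–8:07 PM = 9 h 44 min; less 20 min break → 9 h 24 min
Wed: 9:51 AM–8:29 PM = 10 h 38 min
Thu: 8:08 AM–7:32 PM = 11 h 24 min
Fri: 5:25 AM–4:57 PM = 11 h 32 min
Total: 9 h 24 min + 10 h 38 min + 11 h 24 min + 11 h 32 min = 42 h 58 min.

42.97 hours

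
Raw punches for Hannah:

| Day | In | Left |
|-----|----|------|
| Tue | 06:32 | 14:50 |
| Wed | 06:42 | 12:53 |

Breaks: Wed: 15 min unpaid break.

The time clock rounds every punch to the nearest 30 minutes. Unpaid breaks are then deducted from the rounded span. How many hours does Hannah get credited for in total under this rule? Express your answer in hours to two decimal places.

Tue: in 06:32→06:30, out 14:50→15:00; 8 h 30 min
Wed: in 06:42→06:30, out 12:53→13:00; 6 h 30 min − 15 min = 6 h 15 min
Total credited: 14 h 45 min.

14.75 hours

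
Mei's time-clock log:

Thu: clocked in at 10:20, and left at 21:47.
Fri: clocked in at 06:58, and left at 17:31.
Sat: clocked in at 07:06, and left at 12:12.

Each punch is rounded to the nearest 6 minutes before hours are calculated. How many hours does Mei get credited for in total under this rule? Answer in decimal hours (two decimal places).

27.10 hours

Thu: in 10:20→10:18, out 21:47→21:48; 11 h 30 min
Fri: in 06:58→07:00, out 17:31→17:30; 10 h 30 min
Sat: in 07:06→07:06, out 12:12→12:12; 5 h 6 min
Total credited: 27 h 6 min.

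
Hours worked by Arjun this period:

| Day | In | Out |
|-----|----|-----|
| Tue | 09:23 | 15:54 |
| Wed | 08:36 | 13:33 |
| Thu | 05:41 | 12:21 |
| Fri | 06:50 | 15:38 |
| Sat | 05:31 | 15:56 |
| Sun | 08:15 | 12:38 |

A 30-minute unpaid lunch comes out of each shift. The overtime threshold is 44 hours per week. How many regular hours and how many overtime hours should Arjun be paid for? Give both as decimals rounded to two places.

Tue: 09:23–15:54 = 6 h 31 min; less 30 min break → 6 h 1 min
Wed: 08:36–13:33 = 4 h 57 min; less 30 min break → 4 h 27 min
Thu: 05:41–12:21 = 6 h 40 min; less 30 min break → 6 h 10 min
Fri: 06:50–15:38 = 8 h 48 min; less 30 min break → 8 h 18 min
Sat: 05:31–15:56 = 10 h 25 min; less 30 min break → 9 h 55 min
Sun: 08:15–12:38 = 4 h 23 min; less 30 min break → 3 h 53 min
Total worked: 38 h 44 min = 38.73 h.
Threshold 44 h → overtime 0 h 0 min, regular 38 h 44 min.

Regular 38.73 hours, overtime 0.00 hours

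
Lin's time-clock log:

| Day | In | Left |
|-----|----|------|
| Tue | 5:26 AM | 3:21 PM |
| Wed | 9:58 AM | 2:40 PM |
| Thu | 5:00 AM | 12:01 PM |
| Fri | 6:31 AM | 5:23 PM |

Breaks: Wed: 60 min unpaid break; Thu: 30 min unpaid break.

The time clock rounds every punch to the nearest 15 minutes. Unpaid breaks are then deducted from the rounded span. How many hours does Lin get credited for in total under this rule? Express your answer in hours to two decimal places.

31.00 hours

Tue: in 5:26 AM→5:30 AM, out 3:21 PM→3:15 PM; 9 h 45 min
Wed: in 9:58 AM→10:00 AM, out 2:40 PM→2:45 PM; 4 h 45 min − 60 min = 3 h 45 min
Thu: in 5:00 AM→5:00 AM, out 12:01 PM→12:00 PM; 7 h 0 min − 30 min = 6 h 30 min
Fri: in 6:31 AM→6:30 AM, out 5:23 PM→5:30 PM; 11 h 0 min
Total credited: 31 h 0 min.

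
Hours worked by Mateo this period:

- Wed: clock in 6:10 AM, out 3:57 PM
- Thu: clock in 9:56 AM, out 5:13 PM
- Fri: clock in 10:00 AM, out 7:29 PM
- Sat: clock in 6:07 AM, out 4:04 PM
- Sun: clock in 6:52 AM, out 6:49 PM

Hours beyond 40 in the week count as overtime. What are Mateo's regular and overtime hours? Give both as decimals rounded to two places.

Regular 40.00 hours, overtime 8.45 hours

Wed: 6:10 AM–3:57 PM = 9 h 47 min
Thu: 9:56 AM–5:13 PM = 7 h 17 min
Fri: 10:00 AM–7:29 PM = 9 h 29 min
Sat: 6:07 AM–4:04 PM = 9 h 57 min
Sun: 6:52 AM–6:49 PM = 11 h 57 min
Total worked: 48 h 27 min = 48.45 h.
Threshold 40 h → overtime 8 h 27 min, regular 40 h 0 min.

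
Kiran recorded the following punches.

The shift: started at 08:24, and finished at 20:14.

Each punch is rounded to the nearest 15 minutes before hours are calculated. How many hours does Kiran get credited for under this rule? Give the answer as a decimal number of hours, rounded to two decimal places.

The shift: in 08:24→08:30, out 20:14→20:15; 11 h 45 min

11.75 hours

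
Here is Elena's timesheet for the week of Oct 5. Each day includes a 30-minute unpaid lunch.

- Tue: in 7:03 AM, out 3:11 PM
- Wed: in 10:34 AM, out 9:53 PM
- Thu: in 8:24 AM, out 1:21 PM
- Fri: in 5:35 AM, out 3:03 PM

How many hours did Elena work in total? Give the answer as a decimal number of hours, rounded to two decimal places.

31.87 hours

Tue: 7:03 AM–3:11 PM = 8 h 8 min; less 30 min break → 7 h 38 min
Wed: 10:34 AM–9:53 PM = 11 h 19 min; less 30 min break → 10 h 49 min
Thu: 8:24 AM–1:21 PM = 4 h 57 min; less 30 min break → 4 h 27 min
Fri: 5:35 AM–3:03 PM = 9 h 28 min; less 30 min break → 8 h 58 min
Total: 7 h 38 min + 10 h 49 min + 4 h 27 min + 8 h 58 min = 31 h 52 min.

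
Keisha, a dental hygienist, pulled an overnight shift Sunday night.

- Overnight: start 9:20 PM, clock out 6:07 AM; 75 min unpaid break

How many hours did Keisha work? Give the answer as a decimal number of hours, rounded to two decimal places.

7.53 hours

Overnight: 9:20 PM → midnight = 2 h 40 min; midnight → 6:07 AM = 6 h 7 min; span 8 h 47 min; less 75 min break → 7 h 32 min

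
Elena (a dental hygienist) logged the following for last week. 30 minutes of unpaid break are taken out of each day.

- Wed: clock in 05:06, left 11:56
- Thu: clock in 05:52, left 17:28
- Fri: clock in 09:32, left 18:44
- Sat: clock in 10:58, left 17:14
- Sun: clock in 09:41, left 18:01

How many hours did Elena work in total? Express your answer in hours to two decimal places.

Wed: 05:06–11:56 = 6 h 50 min; less 30 min break → 6 h 20 min
Thu: 05:52–17:28 = 11 h 36 min; less 30 min break → 11 h 6 min
Fri: 09:32–18:44 = 9 h 12 min; less 30 min break → 8 h 42 min
Sat: 10:58–17:14 = 6 h 16 min; less 30 min break → 5 h 46 min
Sun: 09:41–18:01 = 8 h 20 min; less 30 min break → 7 h 50 min
Total: 6 h 20 min + 11 h 6 min + 8 h 42 min + 5 h 46 min + 7 h 50 min = 39 h 44 min.

39.73 hours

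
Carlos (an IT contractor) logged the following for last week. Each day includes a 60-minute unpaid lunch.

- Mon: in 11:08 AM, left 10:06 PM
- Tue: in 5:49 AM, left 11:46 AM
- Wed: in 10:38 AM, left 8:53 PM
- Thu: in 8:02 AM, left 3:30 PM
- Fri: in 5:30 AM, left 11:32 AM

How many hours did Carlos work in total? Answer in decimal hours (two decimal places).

Mon: 11:08 AM–10:06 PM = 10 h 58 min; less 60 min break → 9 h 58 min
Tue: 5:49 AM–11:46 AM = 5 h 57 min; less 60 min break → 4 h 57 min
Wed: 10:38 AM–8:53 PM = 10 h 15 min; less 60 min break → 9 h 15 min
Thu: 8:02 AM–3:30 PM = 7 h 28 min; less 60 min break → 6 h 28 min
Fri: 5:30 AM–11:32 AM = 6 h 2 min; less 60 min break → 5 h 2 min
Total: 9 h 58 min + 4 h 57 min + 9 h 15 min + 6 h 28 min + 5 h 2 min = 35 h 40 min.

35.67 hours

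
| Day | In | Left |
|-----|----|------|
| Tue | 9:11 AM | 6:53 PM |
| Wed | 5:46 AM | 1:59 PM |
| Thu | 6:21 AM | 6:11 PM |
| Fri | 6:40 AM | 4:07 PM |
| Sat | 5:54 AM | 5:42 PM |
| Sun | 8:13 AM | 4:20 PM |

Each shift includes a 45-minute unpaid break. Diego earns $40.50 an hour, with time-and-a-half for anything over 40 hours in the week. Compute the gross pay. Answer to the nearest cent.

$2507.96

Tue: 9:11 AM–6:53 PM = 9 h 42 min; less 45 min break → 8 h 57 min
Wed: 5:46 AM–1:59 PM = 8 h 13 min; less 45 min break → 7 h 28 min
Thu: 6:21 AM–6:11 PM = 11 h 50 min; less 45 min break → 11 h 5 min
Fri: 6:40 AM–4:07 PM = 9 h 27 min; less 45 min break → 8 h 42 min
Sat: 5:54 AM–5:42 PM = 11 h 48 min; less 45 min break → 11 h 3 min
Sun: 8:13 AM–4:20 PM = 8 h 7 min; less 45 min break → 7 h 22 min
Total worked: 54 h 37 min = 3277 min.
Regular 40 h 0 min = 2400 min at $40.50/h; overtime 14 h 37 min = 877 min at $60.75/h.
Pay = (2400 × $40.50 + 877 × $60.75) ÷ 60 = $2507.96.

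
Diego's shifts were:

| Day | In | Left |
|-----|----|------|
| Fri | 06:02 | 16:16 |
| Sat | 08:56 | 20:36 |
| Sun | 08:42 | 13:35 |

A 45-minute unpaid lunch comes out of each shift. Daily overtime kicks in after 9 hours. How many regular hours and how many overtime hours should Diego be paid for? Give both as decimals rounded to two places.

Fri: 06:02–16:16 = 10 h 14 min; less 45 min break → 9 h 29 min
Sat: 08:56–20:36 = 11 h 40 min; less 45 min break → 10 h 55 min
Sun: 08:42–13:35 = 4 h 53 min; less 45 min break → 4 h 8 min
Fri reg 9 h 0 min / OT 0 h 29 min; Sat reg 9 h 0 min / OT 1 h 55 min; Sun reg 4 h 8 min / OT 0 h 0 min.
Totals: regular 22 h 8 min, overtime 2 h 24 min.

Regular 22.13 hours, overtime 2.40 hours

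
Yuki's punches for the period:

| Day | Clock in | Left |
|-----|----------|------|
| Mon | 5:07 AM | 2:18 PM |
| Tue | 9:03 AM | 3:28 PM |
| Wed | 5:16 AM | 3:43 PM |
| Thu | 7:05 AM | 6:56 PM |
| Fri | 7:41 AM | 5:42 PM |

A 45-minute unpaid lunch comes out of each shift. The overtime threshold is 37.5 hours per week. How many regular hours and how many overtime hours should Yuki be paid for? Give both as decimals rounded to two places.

Mon: 5:07 AM–2:18 PM = 9 h 11 min; less 45 min break → 8 h 26 min
Tue: 9:03 AM–3:28 PM = 6 h 25 min; less 45 min break → 5 h 40 min
Wed: 5:16 AM–3:43 PM = 10 h 27 min; less 45 min break → 9 h 42 min
Thu: 7:05 AM–6:56 PM = 11 h 51 min; less 45 min break → 11 h 6 min
Fri: 7:41 AM–5:42 PM = 10 h 1 min; less 45 min break → 9 h 16 min
Total worked: 44 h 10 min = 44.17 h.
Threshold 37.5 h → overtime 6 h 40 min, regular 37 h 30 min.

Regular 37.50 hours, overtime 6.67 hours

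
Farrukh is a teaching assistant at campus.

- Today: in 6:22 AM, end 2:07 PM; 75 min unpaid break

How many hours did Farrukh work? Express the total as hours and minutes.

6 h 30 min

Today: 6:22 AM–2:07 PM = 7 h 45 min; less 75 min break → 6 h 30 min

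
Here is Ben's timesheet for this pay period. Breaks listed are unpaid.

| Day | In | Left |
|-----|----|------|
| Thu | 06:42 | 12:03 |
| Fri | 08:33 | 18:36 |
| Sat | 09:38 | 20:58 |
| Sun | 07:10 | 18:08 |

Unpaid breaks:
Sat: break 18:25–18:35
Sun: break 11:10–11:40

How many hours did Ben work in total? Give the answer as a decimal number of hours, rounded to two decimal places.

Thu: 06:42–12:03 = 5 h 21 min
Fri: 08:33–18:36 = 10 h 3 min
Sat: 09:38–20:58 = 11 h 20 min; less 10 min break → 11 h 10 min
Sun: 07:10–18:08 = 10 h 58 min; less 30 min break → 10 h 28 min
Total: 5 h 21 min + 10 h 3 min + 11 h 10 min + 10 h 28 min = 37 h 2 min.

37.03 hours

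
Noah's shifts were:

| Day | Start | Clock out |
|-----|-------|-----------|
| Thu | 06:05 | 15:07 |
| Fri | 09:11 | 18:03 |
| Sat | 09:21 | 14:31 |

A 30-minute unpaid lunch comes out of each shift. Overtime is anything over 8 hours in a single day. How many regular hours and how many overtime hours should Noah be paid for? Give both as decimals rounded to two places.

Regular 20.67 hours, overtime 0.90 hours

Thu: 06:05–15:07 = 9 h 2 min; less 30 min break → 8 h 32 min
Fri: 09:11–18:03 = 8 h 52 min; less 30 min break → 8 h 22 min
Sat: 09:21–14:31 = 5 h 10 min; less 30 min break → 4 h 40 min
Thu reg 8 h 0 min / OT 0 h 32 min; Fri reg 8 h 0 min / OT 0 h 22 min; Sat reg 4 h 40 min / OT 0 h 0 min.
Totals: regular 20 h 40 min, overtime 0 h 54 min.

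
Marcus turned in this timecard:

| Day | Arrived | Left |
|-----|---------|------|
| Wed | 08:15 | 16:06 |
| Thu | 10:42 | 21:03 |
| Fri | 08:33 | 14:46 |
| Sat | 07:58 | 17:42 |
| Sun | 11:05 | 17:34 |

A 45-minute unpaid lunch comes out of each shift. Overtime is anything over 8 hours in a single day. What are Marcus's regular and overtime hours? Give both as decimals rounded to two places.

Wed: 08:15–16:06 = 7 h 51 min; less 45 min break → 7 h 6 min
Thu: 10:42–21:03 = 10 h 21 min; less 45 min break → 9 h 36 min
Fri: 08:33–14:46 = 6 h 13 min; less 45 min break → 5 h 28 min
Sat: 07:58–17:42 = 9 h 44 min; less 45 min break → 8 h 59 min
Sun: 11:05–17:34 = 6 h 29 min; less 45 min break → 5 h 44 min
Wed reg 7 h 6 min / OT 0 h 0 min; Thu reg 8 h 0 min / OT 1 h 36 min; Fri reg 5 h 28 min / OT 0 h 0 min; Sat reg 8 h 0 min / OT 0 h 59 min; Sun reg 5 h 44 min / OT 0 h 0 min.
Totals: regular 34 h 18 min, overtime 2 h 35 min.

Regular 34.30 hours, overtime 2.58 hours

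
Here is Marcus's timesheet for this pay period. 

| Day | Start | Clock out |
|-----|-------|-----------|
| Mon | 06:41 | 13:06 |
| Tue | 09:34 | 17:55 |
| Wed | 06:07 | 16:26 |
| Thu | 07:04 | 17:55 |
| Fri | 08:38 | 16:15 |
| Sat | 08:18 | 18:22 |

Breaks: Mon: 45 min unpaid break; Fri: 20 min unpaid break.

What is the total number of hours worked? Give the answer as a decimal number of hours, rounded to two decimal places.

Mon: 06:41–13:06 = 6 h 25 min; less 45 min break → 5 h 40 min
Tue: 09:34–17:55 = 8 h 21 min
Wed: 06:07–16:26 = 10 h 19 min
Thu: 07:04–17:55 = 10 h 51 min
Fri: 08:38–16:15 = 7 h 37 min; less 20 min break → 7 h 17 min
Sat: 08:18–18:22 = 10 h 4 min
Total: 5 h 40 min + 8 h 21 min + 10 h 19 min + 10 h 51 min + 7 h 17 min + 10 h 4 min = 52 h 32 min.

52.53 hours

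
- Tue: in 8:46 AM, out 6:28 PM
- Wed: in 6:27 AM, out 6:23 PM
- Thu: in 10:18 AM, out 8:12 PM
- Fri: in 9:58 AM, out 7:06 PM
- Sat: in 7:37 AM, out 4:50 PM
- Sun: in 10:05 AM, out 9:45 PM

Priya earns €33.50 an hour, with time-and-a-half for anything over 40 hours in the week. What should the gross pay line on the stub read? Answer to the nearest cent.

Tue: 8:46 AM–6:28 PM = 9 h 42 min
Wed: 6:27 AM–6:23 PM = 11 h 56 min
Thu: 10:18 AM–8:12 PM = 9 h 54 min
Fri: 9:58 AM–7:06 PM = 9 h 8 min
Sat: 7:37 AM–4:50 PM = 9 h 13 min
Sun: 10:05 AM–9:45 PM = 11 h 40 min
Total worked: 61 h 33 min = 3693 min.
Regular 40 h 0 min = 2400 min at €33.50/h; overtime 21 h 33 min = 1293 min at €50.25/h.
Pay = (2400 × €33.50 + 1293 × €50.25) ÷ 60 = €2422.89.

€2422.89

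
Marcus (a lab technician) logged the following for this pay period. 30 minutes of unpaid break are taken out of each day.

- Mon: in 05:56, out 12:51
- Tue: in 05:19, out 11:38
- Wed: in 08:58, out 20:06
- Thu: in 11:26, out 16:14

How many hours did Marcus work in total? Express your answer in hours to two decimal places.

Mon: 05:56–12:51 = 6 h 55 min; less 30 min break → 6 h 25 min
Tue: 05:19–11:38 = 6 h 19 min; less 30 min break → 5 h 49 min
Wed: 08:58–20:06 = 11 h 8 min; less 30 min break → 10 h 38 min
Thu: 11:26–16:14 = 4 h 48 min; less 30 min break → 4 h 18 min
Total: 6 h 25 min + 5 h 49 min + 10 h 38 min + 4 h 18 min = 27 h 10 min.

27.17 hours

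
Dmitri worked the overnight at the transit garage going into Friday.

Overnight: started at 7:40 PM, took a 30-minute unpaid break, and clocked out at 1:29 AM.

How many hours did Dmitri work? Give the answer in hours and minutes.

5 h 19 min

Overnight: 7:40 PM → midnight = 4 h 20 min; midnight → 1:29 AM = 1 h 29 min; span 5 h 49 min; less 30 min break → 5 h 19 min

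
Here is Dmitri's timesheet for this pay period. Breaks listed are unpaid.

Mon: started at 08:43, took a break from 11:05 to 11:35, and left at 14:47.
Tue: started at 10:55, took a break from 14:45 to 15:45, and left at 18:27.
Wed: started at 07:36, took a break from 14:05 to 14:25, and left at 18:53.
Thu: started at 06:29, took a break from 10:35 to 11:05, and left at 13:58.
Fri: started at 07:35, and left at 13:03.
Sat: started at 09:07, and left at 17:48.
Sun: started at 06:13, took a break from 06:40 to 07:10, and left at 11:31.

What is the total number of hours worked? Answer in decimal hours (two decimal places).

Mon: 08:43–14:47 = 6 h 4 min; less 30 min break → 5 h 34 min
Tue: 10:55–18:27 = 7 h 32 min; less 60 min break → 6 h 32 min
Wed: 07:36–18:53 = 11 h 17 min; less 20 min break → 10 h 57 min
Thu: 06:29–13:58 = 7 h 29 min; less 30 min break → 6 h 59 min
Fri: 07:35–13:03 = 5 h 28 min
Sat: 09:07–17:48 = 8 h 41 min
Sun: 06:13–11:31 = 5 h 18 min; less 30 min break → 4 h 48 min
Total: 5 h 34 min + 6 h 32 min + 10 h 57 min + 6 h 59 min + 5 h 28 min + 8 h 41 min + 4 h 48 min = 48 h 59 min.

48.98 hours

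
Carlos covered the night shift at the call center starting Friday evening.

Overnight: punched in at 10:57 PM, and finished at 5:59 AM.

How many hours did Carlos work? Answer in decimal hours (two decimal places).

Overnight: 10:57 PM → midnight = 1 h 3 min; midnight → 5:59 AM = 5 h 59 min; span 7 h 2 min

7.03 hours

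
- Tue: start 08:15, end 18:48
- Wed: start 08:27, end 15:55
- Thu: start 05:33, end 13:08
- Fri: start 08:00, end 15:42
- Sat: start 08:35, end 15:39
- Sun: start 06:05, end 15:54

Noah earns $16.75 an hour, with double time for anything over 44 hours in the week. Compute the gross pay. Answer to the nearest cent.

Tue: 08:15–18:48 = 10 h 33 min
Wed: 08:27–15:55 = 7 h 28 min
Thu: 05:33–13:08 = 7 h 35 min
Fri: 08:00–15:42 = 7 h 42 min
Sat: 08:35–15:39 = 7 h 4 min
Sun: 06:05–15:54 = 9 h 49 min
Total worked: 50 h 11 min = 3011 min.
Regular 44 h 0 min = 2640 min at $16.75/h; overtime 6 h 11 min = 371 min at $33.50/h.
Pay = (2640 × $16.75 + 371 × $33.50) ÷ 60 = $944.14.

$944.14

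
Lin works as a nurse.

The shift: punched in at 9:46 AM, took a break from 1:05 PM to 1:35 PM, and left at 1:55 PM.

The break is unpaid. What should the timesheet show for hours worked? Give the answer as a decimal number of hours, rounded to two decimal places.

3.65 hours

The shift: 9:46 AM–1:55 PM = 4 h 9 min; less 30 min break → 3 h 39 min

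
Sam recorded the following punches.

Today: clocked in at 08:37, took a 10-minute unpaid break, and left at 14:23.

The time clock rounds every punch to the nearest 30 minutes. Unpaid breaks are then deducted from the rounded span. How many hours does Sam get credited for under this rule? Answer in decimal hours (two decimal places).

Today: in 08:37→08:30, out 14:23→14:30; 6 h 0 min − 10 min = 5 h 50 min

5.83 hours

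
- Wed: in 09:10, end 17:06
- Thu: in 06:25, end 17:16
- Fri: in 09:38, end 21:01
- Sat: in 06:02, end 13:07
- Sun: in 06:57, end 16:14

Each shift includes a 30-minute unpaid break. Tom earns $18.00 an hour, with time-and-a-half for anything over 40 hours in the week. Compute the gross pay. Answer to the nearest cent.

Wed: 09:10–17:06 = 7 h 56 min; less 30 min break → 7 h 26 min
Thu: 06:25–17:16 = 10 h 51 min; less 30 min break → 10 h 21 min
Fri: 09:38–21:01 = 11 h 23 min; less 30 min break → 10 h 53 min
Sat: 06:02–13:07 = 7 h 5 min; less 30 min break → 6 h 35 min
Sun: 06:57–16:14 = 9 h 17 min; less 30 min break → 8 h 47 min
Total worked: 44 h 2 min = 2642 min.
Regular 40 h 0 min = 2400 min at $18.00/h; overtime 4 h 2 min = 242 min at $27.00/h.
Pay = (2400 × $18.00 + 242 × $27.00) ÷ 60 = $828.90.

$828.90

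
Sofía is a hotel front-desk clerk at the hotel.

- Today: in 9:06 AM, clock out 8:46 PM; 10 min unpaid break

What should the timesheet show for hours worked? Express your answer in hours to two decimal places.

11.50 hours

Today: 9:06 AM–8:46 PM = 11 h 40 min; less 10 min break → 11 h 30 min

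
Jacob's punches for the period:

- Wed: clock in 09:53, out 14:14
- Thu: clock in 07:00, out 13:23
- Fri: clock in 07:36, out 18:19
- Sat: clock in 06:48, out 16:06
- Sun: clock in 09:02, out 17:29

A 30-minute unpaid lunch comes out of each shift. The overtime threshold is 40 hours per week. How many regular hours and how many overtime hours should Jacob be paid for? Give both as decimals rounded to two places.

Regular 36.70 hours, overtime 0.00 hours

Wed: 09:53–14:14 = 4 h 21 min; less 30 min break → 3 h 51 min
Thu: 07:00–13:23 = 6 h 23 min; less 30 min break → 5 h 53 min
Fri: 07:36–18:19 = 10 h 43 min; less 30 min break → 10 h 13 min
Sat: 06:48–16:06 = 9 h 18 min; less 30 min break → 8 h 48 min
Sun: 09:02–17:29 = 8 h 27 min; less 30 min break → 7 h 57 min
Total worked: 36 h 42 min = 36.70 h.
Threshold 40 h → overtime 0 h 0 min, regular 36 h 42 min.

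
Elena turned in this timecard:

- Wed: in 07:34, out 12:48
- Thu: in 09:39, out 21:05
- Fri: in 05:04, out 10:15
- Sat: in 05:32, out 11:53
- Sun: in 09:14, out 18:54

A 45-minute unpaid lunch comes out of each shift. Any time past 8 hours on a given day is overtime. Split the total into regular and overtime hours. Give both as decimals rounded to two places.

Regular 30.52 hours, overtime 3.60 hours

Wed: 07:34–12:48 = 5 h 14 min; less 45 min break → 4 h 29 min
Thu: 09:39–21:05 = 11 h 26 min; less 45 min break → 10 h 41 min
Fri: 05:04–10:15 = 5 h 11 min; less 45 min break → 4 h 26 min
Sat: 05:32–11:53 = 6 h 21 min; less 45 min break → 5 h 36 min
Sun: 09:14–18:54 = 9 h 40 min; less 45 min break → 8 h 55 min
Wed reg 4 h 29 min / OT 0 h 0 min; Thu reg 8 h 0 min / OT 2 h 41 min; Fri reg 4 h 26 min / OT 0 h 0 min; Sat reg 5 h 36 min / OT 0 h 0 min; Sun reg 8 h 0 min / OT 0 h 55 min.
Totals: regular 30 h 31 min, overtime 3 h 36 min.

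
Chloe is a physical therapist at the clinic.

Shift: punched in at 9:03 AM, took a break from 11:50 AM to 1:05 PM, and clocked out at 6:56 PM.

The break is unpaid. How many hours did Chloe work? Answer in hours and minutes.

Shift: 9:03 AM–6:56 PM = 9 h 53 min; less 75 min break → 8 h 38 min

8 h 38 min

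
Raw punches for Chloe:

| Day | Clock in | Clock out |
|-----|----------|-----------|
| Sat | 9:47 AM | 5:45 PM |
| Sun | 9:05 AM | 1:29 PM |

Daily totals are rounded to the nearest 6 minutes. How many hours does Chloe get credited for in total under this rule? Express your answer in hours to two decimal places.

12.40 hours

Sat: 9:47 AM–5:45 PM = 7 h 58 min → rounds to 8 h 0 min
Sun: 9:05 AM–1:29 PM = 4 h 24 min → rounds to 4 h 24 min
Total credited: 12 h 24 min.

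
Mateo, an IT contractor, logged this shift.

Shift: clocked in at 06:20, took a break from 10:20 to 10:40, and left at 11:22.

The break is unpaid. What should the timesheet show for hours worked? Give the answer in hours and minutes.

4 h 42 min

Shift: 06:20–11:22 = 5 h 2 min; less 20 min break → 4 h 42 min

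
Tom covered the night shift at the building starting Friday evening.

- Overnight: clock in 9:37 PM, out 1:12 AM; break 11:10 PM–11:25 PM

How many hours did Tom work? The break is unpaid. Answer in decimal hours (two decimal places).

Overnight: 9:37 PM → midnight = 2 h 23 min; midnight → 1:12 AM = 1 h 12 min; span 3 h 35 min; less 15 min break → 3 h 20 min

3.33 hours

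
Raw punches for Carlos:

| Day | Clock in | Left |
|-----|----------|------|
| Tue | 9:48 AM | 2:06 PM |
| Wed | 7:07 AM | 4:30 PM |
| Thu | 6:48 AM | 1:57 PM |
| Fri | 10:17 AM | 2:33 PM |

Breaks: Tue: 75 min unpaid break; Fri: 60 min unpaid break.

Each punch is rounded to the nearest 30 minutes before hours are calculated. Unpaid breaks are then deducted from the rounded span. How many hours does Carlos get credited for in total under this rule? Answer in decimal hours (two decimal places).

Tue: in 9:48 AM→10:00 AM, out 2:06 PM→2:00 PM; 4 h 0 min − 75 min = 2 h 45 min
Wed: in 7:07 AM→7:00 AM, out 4:30 PM→4:30 PM; 9 h 30 min
Thu: in 6:48 AM→7:00 AM, out 1:57 PM→2:00 PM; 7 h 0 min
Fri: in 10:17 AM→10:30 AM, out 2:33 PM→2:30 PM; 4 h 0 min − 60 min = 3 h 0 min
Total credited: 22 h 15 min.

22.25 hours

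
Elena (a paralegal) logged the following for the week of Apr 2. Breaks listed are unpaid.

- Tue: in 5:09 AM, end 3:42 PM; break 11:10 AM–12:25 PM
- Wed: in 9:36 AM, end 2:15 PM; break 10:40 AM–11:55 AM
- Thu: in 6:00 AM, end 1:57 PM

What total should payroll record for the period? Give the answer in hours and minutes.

Tue: 5:09 AM–3:42 PM = 10 h 33 min; less 75 min break → 9 h 18 min
Wed: 9:36 AM–2:15 PM = 4 h 39 min; less 75 min break → 3 h 24 min
Thu: 6:00 AM–1:57 PM = 7 h 57 min
Total: 9 h 18 min + 3 h 24 min + 7 h 57 min = 20 h 39 min.

20 h 39 min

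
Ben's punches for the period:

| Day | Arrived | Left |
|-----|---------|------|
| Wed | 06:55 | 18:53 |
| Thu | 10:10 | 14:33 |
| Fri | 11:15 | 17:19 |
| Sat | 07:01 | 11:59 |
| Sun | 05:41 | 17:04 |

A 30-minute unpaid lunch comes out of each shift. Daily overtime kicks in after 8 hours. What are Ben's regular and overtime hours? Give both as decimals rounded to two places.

Wed: 06:55–18:53 = 11 h 58 min; less 30 min break → 11 h 28 min
Thu: 10:10–14:33 = 4 h 23 min; less 30 min break → 3 h 53 min
Fri: 11:15–17:19 = 6 h 4 min; less 30 min break → 5 h 34 min
Sat: 07:01–11:59 = 4 h 58 min; less 30 min break → 4 h 28 min
Sun: 05:41–17:04 = 11 h 23 min; less 30 min break → 10 h 53 min
Wed reg 8 h 0 min / OT 3 h 28 min; Thu reg 3 h 53 min / OT 0 h 0 min; Fri reg 5 h 34 min / OT 0 h 0 min; Sat reg 4 h 28 min / OT 0 h 0 min; Sun reg 8 h 0 min / OT 2 h 53 min.
Totals: regular 29 h 55 min, overtime 6 h 21 min.

Regular 29.92 hours, overtime 6.35 hours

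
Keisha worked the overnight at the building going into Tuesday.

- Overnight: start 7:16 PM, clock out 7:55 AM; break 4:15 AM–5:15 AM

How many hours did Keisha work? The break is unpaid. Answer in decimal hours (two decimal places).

11.65 hours

Overnight: 7:16 PM → midnight = 4 h 44 min; midnight → 7:55 AM = 7 h 55 min; span 12 h 39 min; less 60 min break → 11 h 39 min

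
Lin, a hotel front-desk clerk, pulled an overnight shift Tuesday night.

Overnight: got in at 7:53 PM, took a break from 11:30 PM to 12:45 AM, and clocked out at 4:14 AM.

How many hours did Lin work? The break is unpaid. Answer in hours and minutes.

Overnight: 7:53 PM → midnight = 4 h 7 min; midnight → 4:14 AM = 4 h 14 min; span 8 h 21 min; less 75 min break → 7 h 6 min

7 h 6 min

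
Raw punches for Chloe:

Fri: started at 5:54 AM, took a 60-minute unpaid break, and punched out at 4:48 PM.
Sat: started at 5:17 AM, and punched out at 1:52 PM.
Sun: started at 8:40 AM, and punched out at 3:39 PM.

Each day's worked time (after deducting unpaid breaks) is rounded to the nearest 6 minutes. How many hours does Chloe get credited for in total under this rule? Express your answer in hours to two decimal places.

Fri: 5:54 AM–4:48 PM = 10 h 54 min − 60 min = 9 h 54 min → rounds to 9 h 54 min
Sat: 5:17 AM–1:52 PM = 8 h 35 min → rounds to 8 h 36 min
Sun: 8:40 AM–3:39 PM = 6 h 59 min → rounds to 7 h 0 min
Total credited: 25 h 30 min.

25.50 hours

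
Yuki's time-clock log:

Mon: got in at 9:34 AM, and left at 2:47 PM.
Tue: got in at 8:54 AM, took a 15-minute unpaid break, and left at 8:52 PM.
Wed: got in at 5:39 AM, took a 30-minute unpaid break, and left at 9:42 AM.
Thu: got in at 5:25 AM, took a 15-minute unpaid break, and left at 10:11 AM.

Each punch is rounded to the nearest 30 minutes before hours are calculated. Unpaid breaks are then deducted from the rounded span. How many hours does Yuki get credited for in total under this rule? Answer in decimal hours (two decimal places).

Mon: in 9:34 AM→9:30 AM, out 2:47 PM→3:00 PM; 5 h 30 min
Tue: in 8:54 AM→9:00 AM, out 8:52 PM→9:00 PM; 12 h 0 min − 15 min = 11 h 45 min
Wed: in 5:39 AM→5:30 AM, out 9:42 AM→9:30 AM; 4 h 0 min − 30 min = 3 h 30 min
Thu: in 5:25 AM→5:30 AM, out 10:11 AM→10:00 AM; 4 h 30 min − 15 min = 4 h 15 min
Total credited: 25 h 0 min.

25.00 hours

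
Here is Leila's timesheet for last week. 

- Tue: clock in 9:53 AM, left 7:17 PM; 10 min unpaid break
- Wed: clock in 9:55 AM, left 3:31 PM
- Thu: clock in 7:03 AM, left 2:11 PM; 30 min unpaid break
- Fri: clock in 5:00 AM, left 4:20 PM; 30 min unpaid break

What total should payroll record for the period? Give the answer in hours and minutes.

Tue: 9:53 AM–7:17 PM = 9 h 24 min; less 10 min break → 9 h 14 min
Wed: 9:55 AM–3:31 PM = 5 h 36 min
Thu: 7:03 AM–2:11 PM = 7 h 8 min; less 30 min break → 6 h 38 min
Fri: 5:00 AM–4:20 PM = 11 h 20 min; less 30 min break → 10 h 50 min
Total: 9 h 14 min + 5 h 36 min + 6 h 38 min + 10 h 50 min = 32 h 18 min.

32 h 18 min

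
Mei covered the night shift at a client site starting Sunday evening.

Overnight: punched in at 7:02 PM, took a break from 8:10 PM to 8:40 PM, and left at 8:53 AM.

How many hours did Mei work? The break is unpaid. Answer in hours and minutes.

Overnight: 7:02 PM → midnight = 4 h 58 min; midnight → 8:53 AM = 8 h 53 min; span 13 h 51 min; less 30 min break → 13 h 21 min

13 h 21 min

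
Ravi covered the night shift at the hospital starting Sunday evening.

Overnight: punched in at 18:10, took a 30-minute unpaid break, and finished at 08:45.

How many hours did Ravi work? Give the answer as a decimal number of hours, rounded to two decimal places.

Overnight: 18:10 → midnight = 5 h 50 min; midnight → 08:45 = 8 h 45 min; span 14 h 35 min; less 30 min break → 14 h 5 min

14.08 hours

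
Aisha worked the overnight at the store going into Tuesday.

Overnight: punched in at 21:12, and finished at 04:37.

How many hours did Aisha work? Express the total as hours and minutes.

Overnight: 21:12 → midnight = 2 h 48 min; midnight → 04:37 = 4 h 37 min; span 7 h 25 min

7 h 25 min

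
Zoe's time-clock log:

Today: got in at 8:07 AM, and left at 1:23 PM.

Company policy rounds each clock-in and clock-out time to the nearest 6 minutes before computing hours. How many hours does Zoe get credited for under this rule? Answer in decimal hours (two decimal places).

Today: in 8:07 AM→8:06 AM, out 1:23 PM→1:24 PM; 5 h 18 min

5.30 hours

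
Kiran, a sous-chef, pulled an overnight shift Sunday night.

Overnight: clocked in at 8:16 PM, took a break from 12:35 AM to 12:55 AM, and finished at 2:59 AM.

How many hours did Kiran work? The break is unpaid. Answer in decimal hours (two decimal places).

6.38 hours

Overnight: 8:16 PM → midnight = 3 h 44 min; midnight → 2:59 AM = 2 h 59 min; span 6 h 43 min; less 20 min break → 6 h 23 min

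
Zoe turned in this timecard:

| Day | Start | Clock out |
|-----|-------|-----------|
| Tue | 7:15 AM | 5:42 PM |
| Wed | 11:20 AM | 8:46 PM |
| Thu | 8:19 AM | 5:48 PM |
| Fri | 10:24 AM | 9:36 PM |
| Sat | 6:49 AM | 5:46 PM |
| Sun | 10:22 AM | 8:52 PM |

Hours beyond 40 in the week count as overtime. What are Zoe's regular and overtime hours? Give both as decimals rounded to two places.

Regular 40.00 hours, overtime 22.02 hours

Tue: 7:15 AM–5:42 PM = 10 h 27 min
Wed: 11:20 AM–8:46 PM = 9 h 26 min
Thu: 8:19 AM–5:48 PM = 9 h 29 min
Fri: 10:24 AM–9:36 PM = 11 h 12 min
Sat: 6:49 AM–5:46 PM = 10 h 57 min
Sun: 10:22 AM–8:52 PM = 10 h 30 min
Total worked: 62 h 1 min = 62.02 h.
Threshold 40 h → overtime 22 h 1 min, regular 40 h 0 min.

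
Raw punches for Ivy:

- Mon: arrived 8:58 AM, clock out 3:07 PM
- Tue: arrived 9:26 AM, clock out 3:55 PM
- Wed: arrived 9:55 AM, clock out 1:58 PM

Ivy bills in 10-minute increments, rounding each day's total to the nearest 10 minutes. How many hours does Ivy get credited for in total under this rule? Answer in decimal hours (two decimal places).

Mon: 8:58 AM–3:07 PM = 6 h 9 min → rounds to 6 h 10 min
Tue: 9:26 AM–3:55 PM = 6 h 29 min → rounds to 6 h 30 min
Wed: 9:55 AM–1:58 PM = 4 h 3 min → rounds to 4 h 0 min
Total credited: 16 h 40 min.

16.67 hours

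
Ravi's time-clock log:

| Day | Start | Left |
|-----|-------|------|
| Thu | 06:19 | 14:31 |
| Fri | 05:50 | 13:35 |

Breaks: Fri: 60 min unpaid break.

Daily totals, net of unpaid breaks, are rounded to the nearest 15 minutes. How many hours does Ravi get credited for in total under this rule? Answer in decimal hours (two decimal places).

Thu: 06:19–14:31 = 8 h 12 min → rounds to 8 h 15 min
Fri: 05:50–13:35 = 7 h 45 min − 60 min = 6 h 45 min → rounds to 6 h 45 min
Total credited: 15 h 0 min.

15.00 hours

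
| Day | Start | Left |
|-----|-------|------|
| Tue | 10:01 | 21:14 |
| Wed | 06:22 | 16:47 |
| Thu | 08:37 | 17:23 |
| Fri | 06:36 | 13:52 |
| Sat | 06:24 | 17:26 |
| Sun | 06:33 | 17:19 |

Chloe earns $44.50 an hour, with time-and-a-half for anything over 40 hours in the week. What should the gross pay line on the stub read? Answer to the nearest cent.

$3079.40

Tue: 10:01–21:14 = 11 h 13 min
Wed: 06:22–16:47 = 10 h 25 min
Thu: 08:37–17:23 = 8 h 46 min
Fri: 06:36–13:52 = 7 h 16 min
Sat: 06:24–17:26 = 11 h 2 min
Sun: 06:33–17:19 = 10 h 46 min
Total worked: 59 h 28 min = 3568 min.
Regular 40 h 0 min = 2400 min at $44.50/h; overtime 19 h 28 min = 1168 min at $66.75/h.
Pay = (2400 × $44.50 + 1168 × $66.75) ÷ 60 = $3079.40.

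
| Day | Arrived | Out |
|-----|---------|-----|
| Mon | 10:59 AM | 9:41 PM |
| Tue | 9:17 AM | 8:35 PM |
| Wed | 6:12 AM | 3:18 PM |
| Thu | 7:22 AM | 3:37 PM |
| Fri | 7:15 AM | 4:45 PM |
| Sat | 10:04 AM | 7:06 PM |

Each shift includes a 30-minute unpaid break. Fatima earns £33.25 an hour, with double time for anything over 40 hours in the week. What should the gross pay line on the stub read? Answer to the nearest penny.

£2319.74

Mon: 10:59 AM–9:41 PM = 10 h 42 min; less 30 min break → 10 h 12 min
Tue: 9:17 AM–8:35 PM = 11 h 18 min; less 30 min break → 10 h 48 min
Wed: 6:12 AM–3:18 PM = 9 h 6 min; less 30 min break → 8 h 36 min
Thu: 7:22 AM–3:37 PM = 8 h 15 min; less 30 min break → 7 h 45 min
Fri: 7:15 AM–4:45 PM = 9 h 30 min; less 30 min break → 9 h 0 min
Sat: 10:04 AM–7:06 PM = 9 h 2 min; less 30 min break → 8 h 32 min
Total worked: 54 h 53 min = 3293 min.
Regular 40 h 0 min = 2400 min at £33.25/h; overtime 14 h 53 min = 893 min at £66.50/h.
Pay = (2400 × £33.25 + 893 × £66.50) ÷ 60 = £2319.74.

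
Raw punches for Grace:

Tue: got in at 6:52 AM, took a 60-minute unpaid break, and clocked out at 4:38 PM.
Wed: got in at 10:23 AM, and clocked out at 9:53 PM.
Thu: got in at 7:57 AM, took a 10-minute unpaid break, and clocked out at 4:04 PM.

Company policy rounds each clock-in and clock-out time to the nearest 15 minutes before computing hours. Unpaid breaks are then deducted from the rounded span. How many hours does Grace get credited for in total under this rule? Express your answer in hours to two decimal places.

Tue: in 6:52 AM→6:45 AM, out 4:38 PM→4:45 PM; 10 h 0 min − 60 min = 9 h 0 min
Wed: in 10:23 AM→10:30 AM, out 9:53 PM→10:00 PM; 11 h 30 min
Thu: in 7:57 AM→8:00 AM, out 4:04 PM→4:00 PM; 8 h 0 min − 10 min = 7 h 50 min
Total credited: 28 h 20 min.

28.33 hours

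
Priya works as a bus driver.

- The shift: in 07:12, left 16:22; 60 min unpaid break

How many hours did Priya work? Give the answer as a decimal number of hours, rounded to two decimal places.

The shift: 07:12–16:22 = 9 h 10 min; less 60 min break → 8 h 10 min

8.17 hours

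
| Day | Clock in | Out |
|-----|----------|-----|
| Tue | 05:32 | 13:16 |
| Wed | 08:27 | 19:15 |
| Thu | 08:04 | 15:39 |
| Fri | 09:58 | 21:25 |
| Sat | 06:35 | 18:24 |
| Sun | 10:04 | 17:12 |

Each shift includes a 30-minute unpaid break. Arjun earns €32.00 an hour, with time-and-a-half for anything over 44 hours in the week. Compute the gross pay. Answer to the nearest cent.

€1864.80

Tue: 05:32–13:16 = 7 h 44 min; less 30 min break → 7 h 14 min
Wed: 08:27–19:15 = 10 h 48 min; less 30 min break → 10 h 18 min
Thu: 08:04–15:39 = 7 h 35 min; less 30 min break → 7 h 5 min
Fri: 09:58–21:25 = 11 h 27 min; less 30 min break → 10 h 57 min
Sat: 06:35–18:24 = 11 h 49 min; less 30 min break → 11 h 19 min
Sun: 10:04–17:12 = 7 h 8 min; less 30 min break → 6 h 38 min
Total worked: 53 h 31 min = 3211 min.
Regular 44 h 0 min = 2640 min at €32.00/h; overtime 9 h 31 min = 571 min at €48.00/h.
Pay = (2640 × €32.00 + 571 × €48.00) ÷ 60 = €1864.80.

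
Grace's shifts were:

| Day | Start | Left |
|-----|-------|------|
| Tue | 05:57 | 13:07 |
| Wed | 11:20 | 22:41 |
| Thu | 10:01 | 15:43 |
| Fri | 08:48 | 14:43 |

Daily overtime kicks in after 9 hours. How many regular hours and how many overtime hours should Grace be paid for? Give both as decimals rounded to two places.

Tue: 05:57–13:07 = 7 h 10 min
Wed: 11:20–22:41 = 11 h 21 min
Thu: 10:01–15:43 = 5 h 42 min
Fri: 08:48–14:43 = 5 h 55 min
Tue reg 7 h 10 min / OT 0 h 0 min; Wed reg 9 h 0 min / OT 2 h 21 min; Thu reg 5 h 42 min / OT 0 h 0 min; Fri reg 5 h 55 min / OT 0 h 0 min.
Totals: regular 27 h 47 min, overtime 2 h 21 min.

Regular 27.78 hours, overtime 2.35 hours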